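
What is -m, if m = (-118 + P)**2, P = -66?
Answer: -33856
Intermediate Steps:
m = 33856 (m = (-118 - 66)**2 = (-184)**2 = 33856)
-m = -1*33856 = -33856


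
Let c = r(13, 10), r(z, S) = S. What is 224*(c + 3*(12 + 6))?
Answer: 14336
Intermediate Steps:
c = 10
224*(c + 3*(12 + 6)) = 224*(10 + 3*(12 + 6)) = 224*(10 + 3*18) = 224*(10 + 54) = 224*64 = 14336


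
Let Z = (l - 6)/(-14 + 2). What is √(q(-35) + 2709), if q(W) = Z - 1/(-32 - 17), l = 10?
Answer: √1194531/21 ≈ 52.045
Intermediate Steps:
Z = -⅓ (Z = (10 - 6)/(-14 + 2) = 4/(-12) = 4*(-1/12) = -⅓ ≈ -0.33333)
q(W) = -46/147 (q(W) = -⅓ - 1/(-32 - 17) = -⅓ - 1/(-49) = -⅓ - 1*(-1/49) = -⅓ + 1/49 = -46/147)
√(q(-35) + 2709) = √(-46/147 + 2709) = √(398177/147) = √1194531/21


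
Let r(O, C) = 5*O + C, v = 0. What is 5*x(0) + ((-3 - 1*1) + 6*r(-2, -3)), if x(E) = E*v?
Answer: -82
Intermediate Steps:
r(O, C) = C + 5*O
x(E) = 0 (x(E) = E*0 = 0)
5*x(0) + ((-3 - 1*1) + 6*r(-2, -3)) = 5*0 + ((-3 - 1*1) + 6*(-3 + 5*(-2))) = 0 + ((-3 - 1) + 6*(-3 - 10)) = 0 + (-4 + 6*(-13)) = 0 + (-4 - 78) = 0 - 82 = -82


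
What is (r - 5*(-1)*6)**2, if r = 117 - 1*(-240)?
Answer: 149769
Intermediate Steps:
r = 357 (r = 117 + 240 = 357)
(r - 5*(-1)*6)**2 = (357 - 5*(-1)*6)**2 = (357 + 5*6)**2 = (357 + 30)**2 = 387**2 = 149769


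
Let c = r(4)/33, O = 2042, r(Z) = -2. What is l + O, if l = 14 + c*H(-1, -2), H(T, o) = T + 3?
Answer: 67844/33 ≈ 2055.9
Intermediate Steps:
H(T, o) = 3 + T
c = -2/33 ≈ -0.060606
l = 458/33 (l = 14 - 2*(3 - 1)/33 = 14 - 2/33*2 = 14 - 4/33 = 458/33 ≈ 13.879)
l + O = 458/33 + 2042 = 67844/33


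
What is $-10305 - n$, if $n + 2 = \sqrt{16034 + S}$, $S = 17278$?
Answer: $-10303 - 4 \sqrt{2082} \approx -10486.0$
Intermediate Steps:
$n = -2 + 4 \sqrt{2082}$ ($n = -2 + \sqrt{16034 + 17278} = -2 + \sqrt{33312} = -2 + 4 \sqrt{2082} \approx 180.52$)
$-10305 - n = -10305 - \left(-2 + 4 \sqrt{2082}\right) = -10305 + \left(2 - 4 \sqrt{2082}\right) = -10303 - 4 \sqrt{2082}$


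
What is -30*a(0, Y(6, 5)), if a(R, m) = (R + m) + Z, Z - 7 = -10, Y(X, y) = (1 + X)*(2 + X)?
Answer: -1590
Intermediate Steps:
Z = -3 (Z = 7 - 10 = -3)
a(R, m) = -3 + R + m (a(R, m) = (R + m) - 3 = -3 + R + m)
-30*a(0, Y(6, 5)) = -30*(-3 + 0 + (2 + 6² + 3*6)) = -30*(-3 + 0 + (2 + 36 + 18)) = -30*(-3 + 0 + 56) = -30*53 = -1590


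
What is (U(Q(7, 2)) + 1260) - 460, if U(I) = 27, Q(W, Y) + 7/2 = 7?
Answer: 827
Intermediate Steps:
Q(W, Y) = 7/2 (Q(W, Y) = -7/2 + 7 = 7/2)
(U(Q(7, 2)) + 1260) - 460 = (27 + 1260) - 460 = 1287 - 460 = 827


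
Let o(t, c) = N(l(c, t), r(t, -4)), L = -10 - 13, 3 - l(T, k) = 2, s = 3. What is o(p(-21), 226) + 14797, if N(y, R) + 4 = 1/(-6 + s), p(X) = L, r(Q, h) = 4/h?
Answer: 44378/3 ≈ 14793.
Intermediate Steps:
l(T, k) = 1 (l(T, k) = 3 - 1*2 = 3 - 2 = 1)
L = -23
p(X) = -23
N(y, R) = -13/3 (N(y, R) = -4 + 1/(-6 + 3) = -4 + 1/(-3) = -4 - ⅓ = -13/3)
o(t, c) = -13/3
o(p(-21), 226) + 14797 = -13/3 + 14797 = 44378/3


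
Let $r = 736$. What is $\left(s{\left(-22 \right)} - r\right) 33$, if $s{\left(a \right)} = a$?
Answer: $-25014$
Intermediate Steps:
$\left(s{\left(-22 \right)} - r\right) 33 = \left(-22 - 736\right) 33 = \left(-758\right) 33 = -25014$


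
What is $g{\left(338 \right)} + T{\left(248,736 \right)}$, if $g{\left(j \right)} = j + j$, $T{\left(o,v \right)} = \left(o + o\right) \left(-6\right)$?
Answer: $-2300$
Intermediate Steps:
$T{\left(o,v \right)} = - 12 o$ ($T{\left(o,v \right)} = 2 o \left(-6\right) = - 12 o$)
$g{\left(j \right)} = 2 j$
$g{\left(338 \right)} + T{\left(248,736 \right)} = 2 \cdot 338 - 2976 = 676 - 2976 = -2300$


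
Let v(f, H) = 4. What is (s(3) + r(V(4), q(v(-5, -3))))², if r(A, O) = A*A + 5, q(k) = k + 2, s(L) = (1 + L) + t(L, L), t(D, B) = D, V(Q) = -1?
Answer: 169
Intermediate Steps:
s(L) = 1 + 2*L (s(L) = (1 + L) + L = 1 + 2*L)
q(k) = 2 + k
r(A, O) = 5 + A² (r(A, O) = A² + 5 = 5 + A²)
(s(3) + r(V(4), q(v(-5, -3))))² = ((1 + 2*3) + (5 + (-1)²))² = ((1 + 6) + (5 + 1))² = (7 + 6)² = 13² = 169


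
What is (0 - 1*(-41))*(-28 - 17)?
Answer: -1845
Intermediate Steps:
(0 - 1*(-41))*(-28 - 17) = (0 + 41)*(-45) = 41*(-45) = -1845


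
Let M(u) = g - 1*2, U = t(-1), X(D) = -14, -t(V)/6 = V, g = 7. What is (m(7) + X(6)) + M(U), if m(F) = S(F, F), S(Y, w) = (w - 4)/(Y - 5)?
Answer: -15/2 ≈ -7.5000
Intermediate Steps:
t(V) = -6*V
S(Y, w) = (-4 + w)/(-5 + Y)
U = 6 (U = -6*(-1) = 6)
m(F) = (-4 + F)/(-5 + F)
M(u) = 5 (M(u) = 7 - 1*2 = 7 - 2 = 5)
(m(7) + X(6)) + M(U) = ((-4 + 7)/(-5 + 7) - 14) + 5 = (3/2 - 14) + 5 = -25/2 + 5 = -15/2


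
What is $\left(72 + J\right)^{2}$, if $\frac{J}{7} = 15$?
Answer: $31329$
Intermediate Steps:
$J = 105$ ($J = 7 \cdot 15 = 105$)
$\left(72 + J\right)^{2} = \left(72 + 105\right)^{2} = 177^{2} = 31329$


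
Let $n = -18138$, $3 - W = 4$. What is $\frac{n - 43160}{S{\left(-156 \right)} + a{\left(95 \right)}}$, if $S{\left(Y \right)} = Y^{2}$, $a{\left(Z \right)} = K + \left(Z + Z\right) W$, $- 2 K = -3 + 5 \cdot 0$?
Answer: $- \frac{122596}{48295} \approx -2.5385$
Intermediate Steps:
$W = -1$ ($W = 3 - 4 = -1$)
$K = \frac{3}{2}$ ($K = - \frac{-3 + 5 \cdot 0}{2} = - \frac{-3 + 0}{2} = \left(- \frac{1}{2}\right) \left(-3\right) = \frac{3}{2} \approx 1.5$)
$a{\left(Z \right)} = \frac{3}{2} - 2 Z$ ($a{\left(Z \right)} = \frac{3}{2} + \left(Z + Z\right) \left(-1\right) = \frac{3}{2} + 2 Z \left(-1\right) = \frac{3}{2} - 2 Z$)
$\frac{n - 43160}{S{\left(-156 \right)} + a{\left(95 \right)}} = \frac{-18138 - 43160}{\left(-156\right)^{2} + \left(\frac{3}{2} - 190\right)} = - \frac{61298}{24336 + \left(\frac{3}{2} - 190\right)} = - \frac{61298}{24336 - \frac{377}{2}} = - \frac{61298}{\frac{48295}{2}} = \left(-61298\right) \frac{2}{48295} = - \frac{122596}{48295}$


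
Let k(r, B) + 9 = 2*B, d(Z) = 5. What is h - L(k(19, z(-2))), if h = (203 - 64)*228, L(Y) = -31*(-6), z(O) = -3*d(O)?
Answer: 31506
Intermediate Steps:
z(O) = -15 (z(O) = -3*5 = -15)
k(r, B) = -9 + 2*B
L(Y) = 186
h = 31692 (h = 139*228 = 31692)
h - L(k(19, z(-2))) = 31692 - 1*186 = 31692 - 186 = 31506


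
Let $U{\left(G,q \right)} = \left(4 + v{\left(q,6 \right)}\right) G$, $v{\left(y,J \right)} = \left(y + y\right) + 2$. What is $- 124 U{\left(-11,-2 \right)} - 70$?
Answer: $2658$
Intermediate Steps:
$v{\left(y,J \right)} = 2 + 2 y$ ($v{\left(y,J \right)} = 2 y + 2 = 2 + 2 y$)
$U{\left(G,q \right)} = G \left(6 + 2 q\right)$ ($U{\left(G,q \right)} = \left(4 + \left(2 + 2 q\right)\right) G = \left(6 + 2 q\right) G = G \left(6 + 2 q\right)$)
$- 124 U{\left(-11,-2 \right)} - 70 = - 124 \cdot 2 \left(-11\right) \left(3 - 2\right) - 70 = - 124 \cdot 2 \left(-11\right) 1 - 70 = \left(-124\right) \left(-22\right) - 70 = 2728 - 70 = 2658$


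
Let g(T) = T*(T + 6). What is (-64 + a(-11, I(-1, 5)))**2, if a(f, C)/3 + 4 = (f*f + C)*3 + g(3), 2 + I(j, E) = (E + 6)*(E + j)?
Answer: 2166784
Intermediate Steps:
I(j, E) = -2 + (6 + E)*(E + j) (I(j, E) = -2 + (E + 6)*(E + j) = -2 + (6 + E)*(E + j))
g(T) = T*(6 + T)
a(f, C) = 69 + 9*C + 9*f**2 (a(f, C) = -12 + 3*((f*f + C)*3 + 3*(6 + 3)) = -12 + 3*((f**2 + C)*3 + 3*9) = -12 + 3*((C + f**2)*3 + 27) = -12 + 3*((3*C + 3*f**2) + 27) = -12 + 3*(27 + 3*C + 3*f**2) = -12 + (81 + 9*C + 9*f**2) = 69 + 9*C + 9*f**2)
(-64 + a(-11, I(-1, 5)))**2 = (-64 + (69 + 9*(-2 + 5**2 + 6*5 + 6*(-1) + 5*(-1)) + 9*(-11)**2))**2 = (-64 + (69 + 9*(-2 + 25 + 30 - 6 - 5) + 9*121))**2 = (-64 + (69 + 9*42 + 1089))**2 = (-64 + (69 + 378 + 1089))**2 = (-64 + 1536)**2 = 1472**2 = 2166784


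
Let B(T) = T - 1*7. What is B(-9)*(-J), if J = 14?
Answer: 224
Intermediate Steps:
B(T) = -7 + T (B(T) = T - 7 = -7 + T)
B(-9)*(-J) = (-7 - 9)*(-1*14) = -16*(-14) = 224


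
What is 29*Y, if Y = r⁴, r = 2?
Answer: 464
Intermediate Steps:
Y = 16 (Y = 2⁴ = 16)
29*Y = 29*16 = 464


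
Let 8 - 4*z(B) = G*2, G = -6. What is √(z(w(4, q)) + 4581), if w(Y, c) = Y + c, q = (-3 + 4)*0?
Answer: √4586 ≈ 67.720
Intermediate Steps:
q = 0 (q = 1*0 = 0)
z(B) = 5 (z(B) = 2 - (-3)*2/2 = 2 - ¼*(-12) = 2 + 3 = 5)
√(z(w(4, q)) + 4581) = √(5 + 4581) = √4586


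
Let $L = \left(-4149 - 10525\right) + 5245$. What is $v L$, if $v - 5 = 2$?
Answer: $-66003$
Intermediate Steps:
$v = 7$ ($v = 5 + 2 = 7$)
$L = -9429$ ($L = -14674 + 5245 = -9429$)
$v L = 7 \left(-9429\right) = -66003$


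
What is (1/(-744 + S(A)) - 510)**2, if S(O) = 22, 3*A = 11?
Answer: 135586704841/521284 ≈ 2.6010e+5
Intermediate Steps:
A = 11/3 (A = (1/3)*11 = 11/3 ≈ 3.6667)
(1/(-744 + S(A)) - 510)**2 = (1/(-744 + 22) - 510)**2 = (1/(-722) - 510)**2 = (-1/722 - 510)**2 = (-368221/722)**2 = 135586704841/521284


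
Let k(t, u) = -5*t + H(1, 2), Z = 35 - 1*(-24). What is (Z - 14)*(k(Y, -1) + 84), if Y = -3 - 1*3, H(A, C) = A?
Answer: 5175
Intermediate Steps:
Y = -6 (Y = -3 - 3 = -6)
Z = 59 (Z = 35 + 24 = 59)
k(t, u) = 1 - 5*t (k(t, u) = -5*t + 1 = 1 - 5*t)
(Z - 14)*(k(Y, -1) + 84) = (59 - 14)*((1 - 5*(-6)) + 84) = 45*((1 + 30) + 84) = 45*(31 + 84) = 45*115 = 5175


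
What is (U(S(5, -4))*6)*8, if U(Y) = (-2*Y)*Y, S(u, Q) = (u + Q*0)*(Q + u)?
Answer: -2400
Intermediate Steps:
S(u, Q) = u*(Q + u) (S(u, Q) = (u + 0)*(Q + u) = u*(Q + u))
U(Y) = -2*Y**2
(U(S(5, -4))*6)*8 = (-2*25*(-4 + 5)**2*6)*8 = (-2*(5*1)**2*6)*8 = (-2*5**2*6)*8 = (-2*25*6)*8 = -50*6*8 = -300*8 = -2400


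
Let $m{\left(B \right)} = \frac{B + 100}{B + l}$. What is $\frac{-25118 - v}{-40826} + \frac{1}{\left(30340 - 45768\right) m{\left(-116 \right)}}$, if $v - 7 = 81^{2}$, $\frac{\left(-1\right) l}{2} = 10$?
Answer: $\frac{488504587}{629863528} \approx 0.77557$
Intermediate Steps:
$l = -20$ ($l = \left(-2\right) 10 = -20$)
$m{\left(B \right)} = \frac{100 + B}{-20 + B}$ ($m{\left(B \right)} = \frac{B + 100}{B - 20} = \frac{100 + B}{-20 + B}$)
$v = 6568$ ($v = 7 + 81^{2} = 7 + 6561 = 6568$)
$\frac{-25118 - v}{-40826} + \frac{1}{\left(30340 - 45768\right) m{\left(-116 \right)}} = \frac{-25118 - 6568}{-40826} + \frac{1}{\left(30340 - 45768\right) \frac{100 - 116}{-20 - 116}} = \left(-25118 - 6568\right) \left(- \frac{1}{40826}\right) + \frac{1}{\left(-15428\right) \frac{1}{-136} \left(-16\right)} = \left(-31686\right) \left(- \frac{1}{40826}\right) - \frac{1}{15428 \left(\left(- \frac{1}{136}\right) \left(-16\right)\right)} = \frac{15843}{20413} - \frac{1}{15428 \cdot \frac{2}{17}} = \frac{15843}{20413} - \frac{17}{30856} = \frac{488504587}{629863528}$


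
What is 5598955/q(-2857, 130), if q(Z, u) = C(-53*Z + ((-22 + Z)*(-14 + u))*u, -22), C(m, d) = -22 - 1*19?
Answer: -5598955/41 ≈ -1.3656e+5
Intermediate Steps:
C(m, d) = -41 (C(m, d) = -22 - 19 = -41)
q(Z, u) = -41
5598955/q(-2857, 130) = 5598955/(-41) = 5598955*(-1/41) = -5598955/41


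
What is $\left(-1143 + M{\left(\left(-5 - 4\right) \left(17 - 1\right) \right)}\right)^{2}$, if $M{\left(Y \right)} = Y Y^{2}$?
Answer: $8922927714129$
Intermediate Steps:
$M{\left(Y \right)} = Y^{3}$
$\left(-1143 + M{\left(\left(-5 - 4\right) \left(17 - 1\right) \right)}\right)^{2} = \left(-1143 + \left(\left(-5 - 4\right) \left(17 - 1\right)\right)^{3}\right)^{2} = \left(-1143 + \left(\left(-9\right) 16\right)^{3}\right)^{2} = \left(-1143 + \left(-144\right)^{3}\right)^{2} = \left(-1143 - 2985984\right)^{2} = \left(-2987127\right)^{2} = 8922927714129$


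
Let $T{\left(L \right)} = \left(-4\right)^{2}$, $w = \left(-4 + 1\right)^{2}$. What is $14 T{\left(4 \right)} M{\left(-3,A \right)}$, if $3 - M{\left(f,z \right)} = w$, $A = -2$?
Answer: $-1344$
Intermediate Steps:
$w = 9$ ($w = \left(-3\right)^{2} = 9$)
$M{\left(f,z \right)} = -6$ ($M{\left(f,z \right)} = 3 - 9 = -6$)
$T{\left(L \right)} = 16$
$14 T{\left(4 \right)} M{\left(-3,A \right)} = 14 \cdot 16 \left(-6\right) = 224 \left(-6\right) = -1344$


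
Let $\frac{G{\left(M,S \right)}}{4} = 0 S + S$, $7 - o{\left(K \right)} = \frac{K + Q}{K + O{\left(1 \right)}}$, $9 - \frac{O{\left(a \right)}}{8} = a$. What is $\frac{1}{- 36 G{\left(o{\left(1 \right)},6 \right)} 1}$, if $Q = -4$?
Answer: $- \frac{1}{864} \approx -0.0011574$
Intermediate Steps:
$O{\left(a \right)} = 72 - 8 a$
$o{\left(K \right)} = 7 - \frac{-4 + K}{64 + K}$ ($o{\left(K \right)} = 7 - \frac{K - 4}{K + \left(72 - 8\right)} = 7 - \frac{-4 + K}{K + \left(72 - 8\right)} = 7 - \frac{-4 + K}{K + 64} = 7 - \frac{-4 + K}{64 + K}$)
$G{\left(M,S \right)} = 4 S$ ($G{\left(M,S \right)} = 4 \left(0 S + S\right) = 4 \left(0 + S\right) = 4 S$)
$\frac{1}{- 36 G{\left(o{\left(1 \right)},6 \right)} 1} = \frac{1}{- 36 \cdot 4 \cdot 6 \cdot 1} = \frac{1}{\left(-36\right) 24 \cdot 1} = \frac{1}{\left(-864\right) 1} = \frac{1}{-864} = - \frac{1}{864}$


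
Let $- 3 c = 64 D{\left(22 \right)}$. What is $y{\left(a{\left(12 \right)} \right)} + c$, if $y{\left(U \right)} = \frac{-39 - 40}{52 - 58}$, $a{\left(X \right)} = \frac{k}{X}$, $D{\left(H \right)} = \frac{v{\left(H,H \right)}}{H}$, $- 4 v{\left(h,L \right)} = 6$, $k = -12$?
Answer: $\frac{965}{66} \approx 14.621$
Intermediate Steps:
$v{\left(h,L \right)} = - \frac{3}{2}$ ($v{\left(h,L \right)} = \left(- \frac{1}{4}\right) 6 = - \frac{3}{2}$)
$D{\left(H \right)} = - \frac{3}{2 H}$
$a{\left(X \right)} = - \frac{12}{X}$
$y{\left(U \right)} = \frac{79}{6}$ ($y{\left(U \right)} = - \frac{79}{-6} = \left(-79\right) \left(- \frac{1}{6}\right) = \frac{79}{6}$)
$c = \frac{16}{11}$ ($c = - \frac{64 \left(- \frac{3}{2 \cdot 22}\right)}{3} = - \frac{64 \left(\left(- \frac{3}{2}\right) \frac{1}{22}\right)}{3} = - \frac{64 \left(- \frac{3}{44}\right)}{3} = \left(- \frac{1}{3}\right) \left(- \frac{48}{11}\right) = \frac{16}{11} \approx 1.4545$)
$y{\left(a{\left(12 \right)} \right)} + c = \frac{79}{6} + \frac{16}{11} = \frac{965}{66}$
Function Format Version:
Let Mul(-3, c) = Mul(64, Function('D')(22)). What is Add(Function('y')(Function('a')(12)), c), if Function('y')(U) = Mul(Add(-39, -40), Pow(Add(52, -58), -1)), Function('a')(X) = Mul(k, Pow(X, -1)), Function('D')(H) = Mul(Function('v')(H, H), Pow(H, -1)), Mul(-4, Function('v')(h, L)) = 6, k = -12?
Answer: Rational(965, 66) ≈ 14.621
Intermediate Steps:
Function('v')(h, L) = Rational(-3, 2) (Function('v')(h, L) = Mul(Rational(-1, 4), 6) = Rational(-3, 2))
Function('D')(H) = Mul(Rational(-3, 2), Pow(H, -1))
Function('a')(X) = Mul(-12, Pow(X, -1))
Function('y')(U) = Rational(79, 6) (Function('y')(U) = Mul(-79, Pow(-6, -1)) = Mul(-79, Rational(-1, 6)) = Rational(79, 6))
c = Rational(16, 11) (c = Mul(Rational(-1, 3), Mul(64, Mul(Rational(-3, 2), Pow(22, -1)))) = Mul(Rational(-1, 3), Mul(64, Mul(Rational(-3, 2), Rational(1, 22)))) = Mul(Rational(-1, 3), Mul(64, Rational(-3, 44))) = Mul(Rational(-1, 3), Rational(-48, 11)) = Rational(16, 11) ≈ 1.4545)
Add(Function('y')(Function('a')(12)), c) = Add(Rational(79, 6), Rational(16, 11)) = Rational(965, 66)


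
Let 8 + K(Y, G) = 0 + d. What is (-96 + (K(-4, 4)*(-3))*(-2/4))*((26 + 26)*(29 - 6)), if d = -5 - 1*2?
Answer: -141726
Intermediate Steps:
d = -7 (d = -5 - 2 = -7)
K(Y, G) = -15 (K(Y, G) = -8 + (0 - 7) = -8 - 7 = -15)
(-96 + (K(-4, 4)*(-3))*(-2/4))*((26 + 26)*(29 - 6)) = (-96 + (-15*(-3))*(-2/4))*((26 + 26)*(29 - 6)) = (-96 + 45*(-2*¼))*(52*23) = (-96 + 45*(-½))*1196 = (-96 - 45/2)*1196 = -237/2*1196 = -141726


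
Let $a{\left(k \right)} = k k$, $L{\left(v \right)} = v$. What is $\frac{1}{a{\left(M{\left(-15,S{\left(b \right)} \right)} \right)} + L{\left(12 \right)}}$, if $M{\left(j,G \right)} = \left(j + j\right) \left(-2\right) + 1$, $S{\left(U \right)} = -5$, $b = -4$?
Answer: $\frac{1}{3733} \approx 0.00026788$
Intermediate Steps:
$M{\left(j,G \right)} = 1 - 4 j$ ($M{\left(j,G \right)} = 2 j \left(-2\right) + 1 = - 4 j + 1 = 1 - 4 j$)
$a{\left(k \right)} = k^{2}$
$\frac{1}{a{\left(M{\left(-15,S{\left(b \right)} \right)} \right)} + L{\left(12 \right)}} = \frac{1}{\left(1 - -60\right)^{2} + 12} = \frac{1}{\left(1 + 60\right)^{2} + 12} = \frac{1}{61^{2} + 12} = \frac{1}{3721 + 12} = \frac{1}{3733}$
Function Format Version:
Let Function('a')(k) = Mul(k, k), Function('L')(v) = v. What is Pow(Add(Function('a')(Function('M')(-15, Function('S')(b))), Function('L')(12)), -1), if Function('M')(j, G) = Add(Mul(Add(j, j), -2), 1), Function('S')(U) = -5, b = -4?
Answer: Rational(1, 3733) ≈ 0.00026788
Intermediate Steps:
Function('M')(j, G) = Add(1, Mul(-4, j)) (Function('M')(j, G) = Add(Mul(Mul(2, j), -2), 1) = Add(Mul(-4, j), 1) = Add(1, Mul(-4, j)))
Function('a')(k) = Pow(k, 2)
Pow(Add(Function('a')(Function('M')(-15, Function('S')(b))), Function('L')(12)), -1) = Pow(Add(Pow(Add(1, Mul(-4, -15)), 2), 12), -1) = Pow(Add(Pow(Add(1, 60), 2), 12), -1) = Pow(Add(Pow(61, 2), 12), -1) = Pow(Add(3721, 12), -1) = Pow(3733, -1) = Rational(1, 3733)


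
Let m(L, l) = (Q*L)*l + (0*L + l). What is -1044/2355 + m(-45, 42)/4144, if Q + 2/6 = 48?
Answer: -644016/29045 ≈ -22.173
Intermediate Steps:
Q = 143/3 (Q = -⅓ + 48 = 143/3 ≈ 47.667)
m(L, l) = l + 143*L*l/3 (m(L, l) = (143*L/3)*l + (0*L + l) = 143*L*l/3 + (0 + l) = 143*L*l/3 + l = l + 143*L*l/3)
-1044/2355 + m(-45, 42)/4144 = -1044/2355 + ((⅓)*42*(3 + 143*(-45)))/4144 = -1044*1/2355 + ((⅓)*42*(3 - 6435))*(1/4144) = -348/785 + ((⅓)*42*(-6432))*(1/4144) = -348/785 - 90048*1/4144 = -348/785 - 804/37 = -644016/29045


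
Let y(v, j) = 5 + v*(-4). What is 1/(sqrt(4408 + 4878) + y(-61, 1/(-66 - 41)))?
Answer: 249/52715 - sqrt(9286)/52715 ≈ 0.0028955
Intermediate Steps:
y(v, j) = 5 - 4*v
1/(sqrt(4408 + 4878) + y(-61, 1/(-66 - 41))) = 1/(sqrt(4408 + 4878) + (5 - 4*(-61))) = 1/(sqrt(9286) + (5 + 244)) = 1/(sqrt(9286) + 249) = 1/(249 + sqrt(9286))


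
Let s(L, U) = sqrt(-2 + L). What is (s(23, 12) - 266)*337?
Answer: -89642 + 337*sqrt(21) ≈ -88098.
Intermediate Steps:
(s(23, 12) - 266)*337 = (sqrt(-2 + 23) - 266)*337 = (sqrt(21) - 266)*337 = (-266 + sqrt(21))*337 = -89642 + 337*sqrt(21)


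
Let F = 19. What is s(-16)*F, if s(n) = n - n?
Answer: 0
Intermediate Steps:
s(n) = 0
s(-16)*F = 0*19 = 0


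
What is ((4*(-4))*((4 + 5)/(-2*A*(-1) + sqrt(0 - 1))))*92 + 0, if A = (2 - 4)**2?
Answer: -105984/65 + 13248*I/65 ≈ -1630.5 + 203.82*I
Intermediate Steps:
A = 4 (A = (-2)**2 = 4)
((4*(-4))*((4 + 5)/(-2*A*(-1) + sqrt(0 - 1))))*92 + 0 = ((4*(-4))*((4 + 5)/(-2*4*(-1) + sqrt(0 - 1))))*92 + 0 = -144/(-8*(-1) + sqrt(-1))*92 + 0 = -144/(8 + I)*92 + 0 = -144*(8 - I)/65*92 + 0 = -13248*(8 - I)/65 + 0 = -13248*(8 - I)/65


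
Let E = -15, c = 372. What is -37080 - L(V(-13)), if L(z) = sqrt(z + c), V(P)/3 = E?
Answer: -37080 - sqrt(327) ≈ -37098.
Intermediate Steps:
V(P) = -45 (V(P) = 3*(-15) = -45)
L(z) = sqrt(372 + z) (L(z) = sqrt(z + 372) = sqrt(372 + z))
-37080 - L(V(-13)) = -37080 - sqrt(372 - 45) = -37080 - sqrt(327)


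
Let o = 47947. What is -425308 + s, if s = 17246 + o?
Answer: -360115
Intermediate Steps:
s = 65193 (s = 17246 + 47947 = 65193)
-425308 + s = -425308 + 65193 = -360115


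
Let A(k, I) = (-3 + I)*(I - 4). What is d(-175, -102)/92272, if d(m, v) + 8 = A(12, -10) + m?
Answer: -1/92272 ≈ -1.0838e-5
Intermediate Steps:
A(k, I) = (-4 + I)*(-3 + I) (A(k, I) = (-3 + I)*(-4 + I) = (-4 + I)*(-3 + I))
d(m, v) = 174 + m (d(m, v) = -8 + ((12 + (-10)**2 - 7*(-10)) + m) = -8 + ((12 + 100 + 70) + m) = -8 + (182 + m) = 174 + m)
d(-175, -102)/92272 = (174 - 175)/92272 = -1*1/92272 = -1/92272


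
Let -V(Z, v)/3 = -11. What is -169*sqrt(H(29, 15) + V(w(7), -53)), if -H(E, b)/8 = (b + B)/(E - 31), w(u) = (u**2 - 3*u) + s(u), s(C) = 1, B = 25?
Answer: -169*sqrt(193) ≈ -2347.8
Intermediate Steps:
w(u) = 1 + u**2 - 3*u (w(u) = (u**2 - 3*u) + 1 = 1 + u**2 - 3*u)
V(Z, v) = 33 (V(Z, v) = -3*(-11) = 33)
H(E, b) = -8*(25 + b)/(-31 + E) (H(E, b) = -8*(b + 25)/(E - 31) = -8*(25 + b)/(-31 + E))
-169*sqrt(H(29, 15) + V(w(7), -53)) = -169*sqrt(8*(-25 - 1*15)/(-31 + 29) + 33) = -169*sqrt(8*(-25 - 15)/(-2) + 33) = -169*sqrt(8*(-1/2)*(-40) + 33) = -169*sqrt(160 + 33) = -169*sqrt(193)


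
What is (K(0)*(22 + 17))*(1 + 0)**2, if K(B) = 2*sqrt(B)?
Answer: 0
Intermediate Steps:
(K(0)*(22 + 17))*(1 + 0)**2 = ((2*sqrt(0))*(22 + 17))*(1 + 0)**2 = ((2*0)*39)*1**2 = (0*39)*1 = 0*1 = 0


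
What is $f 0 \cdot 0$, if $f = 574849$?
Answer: $0$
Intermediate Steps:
$f 0 \cdot 0 = 574849 \cdot 0 \cdot 0 = 574849 \cdot 0 = 0$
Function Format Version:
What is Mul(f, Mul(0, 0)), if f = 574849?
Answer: 0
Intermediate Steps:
Mul(f, Mul(0, 0)) = Mul(574849, Mul(0, 0)) = Mul(574849, 0) = 0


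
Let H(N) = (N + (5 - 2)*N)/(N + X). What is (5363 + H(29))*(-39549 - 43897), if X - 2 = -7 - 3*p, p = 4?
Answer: -1344982628/3 ≈ -4.4833e+8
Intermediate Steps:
X = -17 (X = 2 + (-7 - 3*4) = 2 + (-7 - 12) = 2 - 19 = -17)
H(N) = 4*N/(-17 + N) (H(N) = (N + (5 - 2)*N)/(N - 17) = (N + 3*N)/(-17 + N) = (4*N)/(-17 + N) = 4*N/(-17 + N))
(5363 + H(29))*(-39549 - 43897) = (5363 + 4*29/(-17 + 29))*(-39549 - 43897) = (5363 + 4*29/12)*(-83446) = (5363 + 4*29*(1/12))*(-83446) = (5363 + 29/3)*(-83446) = (16118/3)*(-83446) = -1344982628/3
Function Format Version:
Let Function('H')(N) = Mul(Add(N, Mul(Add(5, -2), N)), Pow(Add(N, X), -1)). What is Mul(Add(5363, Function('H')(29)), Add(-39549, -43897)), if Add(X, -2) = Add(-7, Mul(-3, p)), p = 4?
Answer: Rational(-1344982628, 3) ≈ -4.4833e+8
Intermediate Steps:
X = -17 (X = Add(2, Add(-7, Mul(-3, 4))) = Add(2, Add(-7, -12)) = Add(2, -19) = -17)
Function('H')(N) = Mul(4, N, Pow(Add(-17, N), -1)) (Function('H')(N) = Mul(Add(N, Mul(Add(5, -2), N)), Pow(Add(N, -17), -1)) = Mul(Add(N, Mul(3, N)), Pow(Add(-17, N), -1)) = Mul(Mul(4, N), Pow(Add(-17, N), -1)) = Mul(4, N, Pow(Add(-17, N), -1)))
Mul(Add(5363, Function('H')(29)), Add(-39549, -43897)) = Mul(Add(5363, Mul(4, 29, Pow(Add(-17, 29), -1))), Add(-39549, -43897)) = Mul(Add(5363, Mul(4, 29, Pow(12, -1))), -83446) = Mul(Add(5363, Mul(4, 29, Rational(1, 12))), -83446) = Mul(Add(5363, Rational(29, 3)), -83446) = Mul(Rational(16118, 3), -83446) = Rational(-1344982628, 3)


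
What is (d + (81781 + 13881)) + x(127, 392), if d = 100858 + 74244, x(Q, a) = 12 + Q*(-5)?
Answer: 270141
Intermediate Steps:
x(Q, a) = 12 - 5*Q
d = 175102
(d + (81781 + 13881)) + x(127, 392) = (175102 + (81781 + 13881)) + (12 - 5*127) = (175102 + 95662) + (12 - 635) = 270764 - 623 = 270141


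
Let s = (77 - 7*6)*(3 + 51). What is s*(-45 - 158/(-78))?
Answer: -1055880/13 ≈ -81222.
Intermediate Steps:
s = 1890 (s = (77 - 42)*54 = 35*54 = 1890)
s*(-45 - 158/(-78)) = 1890*(-45 - 158/(-78)) = 1890*(-45 - 158*(-1/78)) = 1890*(-45 + 79/39) = 1890*(-1676/39) = -1055880/13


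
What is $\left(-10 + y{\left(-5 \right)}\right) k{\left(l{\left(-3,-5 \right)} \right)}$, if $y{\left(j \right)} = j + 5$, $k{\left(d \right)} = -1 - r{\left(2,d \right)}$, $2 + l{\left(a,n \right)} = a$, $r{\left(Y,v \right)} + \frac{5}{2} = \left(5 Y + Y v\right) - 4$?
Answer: $-55$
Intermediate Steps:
$r{\left(Y,v \right)} = - \frac{13}{2} + 5 Y + Y v$ ($r{\left(Y,v \right)} = - \frac{5}{2} - \left(4 - 5 Y - Y v\right) = - \frac{5}{2} + \left(-4 + 5 Y + Y v\right) = - \frac{13}{2} + 5 Y + Y v$)
$l{\left(a,n \right)} = -2 + a$
$k{\left(d \right)} = - \frac{9}{2} - 2 d$ ($k{\left(d \right)} = -1 - \left(- \frac{13}{2} + 5 \cdot 2 + 2 d\right) = -1 - \left(- \frac{13}{2} + 10 + 2 d\right) = -1 - \left(\frac{7}{2} + 2 d\right) = - \frac{9}{2} - 2 d$)
$y{\left(j \right)} = 5 + j$
$\left(-10 + y{\left(-5 \right)}\right) k{\left(l{\left(-3,-5 \right)} \right)} = \left(-10 + \left(5 - 5\right)\right) \left(- \frac{9}{2} - 2 \left(-2 - 3\right)\right) = \left(-10 + 0\right) \left(- \frac{9}{2} - -10\right) = - 10 \left(- \frac{9}{2} + 10\right) = \left(-10\right) \frac{11}{2} = -55$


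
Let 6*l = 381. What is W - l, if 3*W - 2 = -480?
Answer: -1337/6 ≈ -222.83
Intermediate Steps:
l = 127/2 (l = (⅙)*381 = 127/2 ≈ 63.500)
W = -478/3 (W = ⅔ + (⅓)*(-480) = ⅔ - 160 = -478/3 ≈ -159.33)
W - l = -478/3 - 1*127/2 = -478/3 - 127/2 = -1337/6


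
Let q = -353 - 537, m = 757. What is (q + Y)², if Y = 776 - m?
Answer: 758641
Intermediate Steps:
Y = 19 (Y = 776 - 1*757 = 776 - 757 = 19)
q = -890
(q + Y)² = (-890 + 19)² = (-871)² = 758641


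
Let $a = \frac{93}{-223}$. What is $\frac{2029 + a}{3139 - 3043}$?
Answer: $\frac{226187}{10704} \approx 21.131$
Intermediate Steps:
$a = - \frac{93}{223}$ ($a = 93 \left(- \frac{1}{223}\right) = - \frac{93}{223} \approx -0.41704$)
$\frac{2029 + a}{3139 - 3043} = \frac{2029 - \frac{93}{223}}{3139 - 3043} = \frac{452374}{223 \cdot 96} = \frac{452374}{223} \cdot \frac{1}{96} = \frac{226187}{10704}$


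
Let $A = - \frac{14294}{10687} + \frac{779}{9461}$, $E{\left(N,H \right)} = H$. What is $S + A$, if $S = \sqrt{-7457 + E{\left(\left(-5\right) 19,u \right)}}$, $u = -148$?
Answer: $- \frac{126910361}{101109707} + 39 i \sqrt{5} \approx -1.2552 + 87.207 i$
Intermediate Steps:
$A = - \frac{126910361}{101109707}$ ($A = \left(-14294\right) \frac{1}{10687} + 779 \cdot \frac{1}{9461} = - \frac{14294}{10687} + \frac{779}{9461} = - \frac{126910361}{101109707} \approx -1.2552$)
$S = 39 i \sqrt{5}$ ($S = \sqrt{-7457 - 148} = \sqrt{-7605} = 39 i \sqrt{5} \approx 87.207 i$)
$S + A = 39 i \sqrt{5} - \frac{126910361}{101109707} = - \frac{126910361}{101109707} + 39 i \sqrt{5}$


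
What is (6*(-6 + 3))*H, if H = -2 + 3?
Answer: -18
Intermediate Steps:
H = 1
(6*(-6 + 3))*H = (6*(-6 + 3))*1 = (6*(-3))*1 = -18*1 = -18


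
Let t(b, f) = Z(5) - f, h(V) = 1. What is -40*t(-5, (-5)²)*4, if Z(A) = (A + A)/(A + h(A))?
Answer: 11200/3 ≈ 3733.3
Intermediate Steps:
Z(A) = 2*A/(1 + A) (Z(A) = (A + A)/(A + 1) = (2*A)/(1 + A) = 2*A/(1 + A))
t(b, f) = 5/3 - f (t(b, f) = 2*5/(1 + 5) - f = 2*5/6 - f = 2*5*(⅙) - f = 5/3 - f)
-40*t(-5, (-5)²)*4 = -40*(5/3 - 1*(-5)²)*4 = -40*(5/3 - 1*25)*4 = -40*(5/3 - 25)*4 = -40*(-70/3)*4 = (2800/3)*4 = 11200/3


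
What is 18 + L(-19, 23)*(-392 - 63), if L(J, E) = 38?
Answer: -17272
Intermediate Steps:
18 + L(-19, 23)*(-392 - 63) = 18 + 38*(-392 - 63) = 18 + 38*(-455) = 18 - 17290 = -17272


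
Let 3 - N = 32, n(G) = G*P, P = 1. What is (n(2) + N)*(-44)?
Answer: 1188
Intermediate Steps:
n(G) = G (n(G) = G*1 = G)
N = -29 (N = 3 - 1*32 = 3 - 32 = -29)
(n(2) + N)*(-44) = (2 - 29)*(-44) = -27*(-44) = 1188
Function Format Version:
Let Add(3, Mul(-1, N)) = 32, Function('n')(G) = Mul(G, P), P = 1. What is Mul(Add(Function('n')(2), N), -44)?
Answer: 1188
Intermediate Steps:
Function('n')(G) = G (Function('n')(G) = Mul(G, 1) = G)
N = -29 (N = Add(3, Mul(-1, 32)) = Add(3, -32) = -29)
Mul(Add(Function('n')(2), N), -44) = Mul(Add(2, -29), -44) = Mul(-27, -44) = 1188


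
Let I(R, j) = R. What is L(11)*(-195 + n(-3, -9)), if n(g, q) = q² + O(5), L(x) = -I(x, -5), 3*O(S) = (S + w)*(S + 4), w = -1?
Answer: 1122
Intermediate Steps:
O(S) = (-1 + S)*(4 + S)/3 (O(S) = ((S - 1)*(S + 4))/3 = ((-1 + S)*(4 + S))/3 = (-1 + S)*(4 + S)/3)
L(x) = -x
n(g, q) = 12 + q² (n(g, q) = q² + (-4/3 + 5 + (⅓)*5²) = q² + (-4/3 + 5 + (⅓)*25) = q² + (-4/3 + 5 + 25/3) = q² + 12 = 12 + q²)
L(11)*(-195 + n(-3, -9)) = (-1*11)*(-195 + (12 + (-9)²)) = -11*(-195 + (12 + 81)) = -11*(-195 + 93) = -11*(-102) = 1122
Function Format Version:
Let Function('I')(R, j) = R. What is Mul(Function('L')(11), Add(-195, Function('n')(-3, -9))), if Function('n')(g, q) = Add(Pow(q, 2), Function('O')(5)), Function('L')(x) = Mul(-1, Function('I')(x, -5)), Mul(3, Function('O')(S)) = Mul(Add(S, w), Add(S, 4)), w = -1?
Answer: 1122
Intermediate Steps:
Function('O')(S) = Mul(Rational(1, 3), Add(-1, S), Add(4, S)) (Function('O')(S) = Mul(Rational(1, 3), Mul(Add(S, -1), Add(S, 4))) = Mul(Rational(1, 3), Mul(Add(-1, S), Add(4, S))) = Mul(Rational(1, 3), Add(-1, S), Add(4, S)))
Function('L')(x) = Mul(-1, x)
Function('n')(g, q) = Add(12, Pow(q, 2)) (Function('n')(g, q) = Add(Pow(q, 2), Add(Rational(-4, 3), 5, Mul(Rational(1, 3), Pow(5, 2)))) = Add(Pow(q, 2), Add(Rational(-4, 3), 5, Mul(Rational(1, 3), 25))) = Add(Pow(q, 2), Add(Rational(-4, 3), 5, Rational(25, 3))) = Add(Pow(q, 2), 12) = Add(12, Pow(q, 2)))
Mul(Function('L')(11), Add(-195, Function('n')(-3, -9))) = Mul(Mul(-1, 11), Add(-195, Add(12, Pow(-9, 2)))) = Mul(-11, Add(-195, Add(12, 81))) = Mul(-11, Add(-195, 93)) = Mul(-11, -102) = 1122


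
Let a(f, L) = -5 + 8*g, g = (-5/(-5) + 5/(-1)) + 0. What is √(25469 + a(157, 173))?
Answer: 34*√22 ≈ 159.47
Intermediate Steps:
g = -4 (g = (-5*(-⅕) + 5*(-1)) + 0 = (1 - 5) + 0 = -4 + 0 = -4)
a(f, L) = -37 (a(f, L) = -5 + 8*(-4) = -5 - 32 = -37)
√(25469 + a(157, 173)) = √(25469 - 37) = √25432 = 34*√22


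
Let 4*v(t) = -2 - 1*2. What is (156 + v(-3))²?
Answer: 24025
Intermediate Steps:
v(t) = -1 (v(t) = (-2 - 1*2)/4 = (-2 - 2)/4 = (¼)*(-4) = -1)
(156 + v(-3))² = (156 - 1)² = 155² = 24025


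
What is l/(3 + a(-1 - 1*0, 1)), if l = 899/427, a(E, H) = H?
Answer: 899/1708 ≈ 0.52635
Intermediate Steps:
l = 899/427 (l = 899*(1/427) = 899/427 ≈ 2.1054)
l/(3 + a(-1 - 1*0, 1)) = (899/427)/(3 + 1) = (899/427)/4 = (¼)*(899/427) = 899/1708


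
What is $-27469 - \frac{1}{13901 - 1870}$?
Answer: $- \frac{330479540}{12031} \approx -27469.0$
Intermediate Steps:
$-27469 - \frac{1}{13901 - 1870} = -27469 - \frac{1}{12031} = - \frac{330479540}{12031}$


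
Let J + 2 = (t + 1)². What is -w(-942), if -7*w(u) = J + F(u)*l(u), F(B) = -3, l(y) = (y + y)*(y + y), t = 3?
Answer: -10648354/7 ≈ -1.5212e+6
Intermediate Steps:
l(y) = 4*y² (l(y) = (2*y)*(2*y) = 4*y²)
J = 14 (J = -2 + (3 + 1)² = -2 + 4² = -2 + 16 = 14)
w(u) = -2 + 12*u²/7 (w(u) = -(14 - 12*u²)/7 = -2 + 12*u²/7)
-w(-942) = -(-2 + (12/7)*(-942)²) = -(-2 + (12/7)*887364) = -(-2 + 10648368/7) = -1*10648354/7 = -10648354/7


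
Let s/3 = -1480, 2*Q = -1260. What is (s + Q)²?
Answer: 25704900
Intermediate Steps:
Q = -630 (Q = (½)*(-1260) = -630)
s = -4440 (s = 3*(-1480) = -4440)
(s + Q)² = (-4440 - 630)² = (-5070)² = 25704900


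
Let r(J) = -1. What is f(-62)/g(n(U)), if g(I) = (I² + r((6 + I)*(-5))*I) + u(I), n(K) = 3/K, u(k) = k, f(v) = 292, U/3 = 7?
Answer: 14308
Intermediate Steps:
U = 21 (U = 3*7 = 21)
g(I) = I² (g(I) = (I² - I) + I = I²)
f(-62)/g(n(U)) = 292/((3/21)²) = 292/((3*(1/21))²) = 292/((⅐)²) = 292/(1/49) = 292*49 = 14308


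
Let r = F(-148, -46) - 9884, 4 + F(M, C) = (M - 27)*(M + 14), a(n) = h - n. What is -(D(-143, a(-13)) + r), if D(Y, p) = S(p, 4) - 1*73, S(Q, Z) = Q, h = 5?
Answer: -13507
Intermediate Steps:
a(n) = 5 - n
F(M, C) = -4 + (-27 + M)*(14 + M) (F(M, C) = -4 + (M - 27)*(M + 14) = -4 + (-27 + M)*(14 + M))
D(Y, p) = -73 + p (D(Y, p) = p - 1*73 = p - 73 = -73 + p)
r = 13562 (r = (-382 + (-148)**2 - 13*(-148)) - 9884 = (-382 + 21904 + 1924) - 9884 = 23446 - 9884 = 13562)
-(D(-143, a(-13)) + r) = -((-73 + (5 - 1*(-13))) + 13562) = -((-73 + (5 + 13)) + 13562) = -((-73 + 18) + 13562) = -(-55 + 13562) = -1*13507 = -13507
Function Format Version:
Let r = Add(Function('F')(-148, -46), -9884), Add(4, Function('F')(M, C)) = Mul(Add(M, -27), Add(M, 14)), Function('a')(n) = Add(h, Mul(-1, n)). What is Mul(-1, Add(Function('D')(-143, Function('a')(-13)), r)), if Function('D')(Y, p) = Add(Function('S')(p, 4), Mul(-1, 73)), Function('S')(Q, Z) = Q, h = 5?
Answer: -13507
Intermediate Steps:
Function('a')(n) = Add(5, Mul(-1, n))
Function('F')(M, C) = Add(-4, Mul(Add(-27, M), Add(14, M))) (Function('F')(M, C) = Add(-4, Mul(Add(M, -27), Add(M, 14))) = Add(-4, Mul(Add(-27, M), Add(14, M))))
Function('D')(Y, p) = Add(-73, p) (Function('D')(Y, p) = Add(p, Mul(-1, 73)) = Add(p, -73) = Add(-73, p))
r = 13562 (r = Add(Add(-382, Pow(-148, 2), Mul(-13, -148)), -9884) = Add(Add(-382, 21904, 1924), -9884) = Add(23446, -9884) = 13562)
Mul(-1, Add(Function('D')(-143, Function('a')(-13)), r)) = Mul(-1, Add(Add(-73, Add(5, Mul(-1, -13))), 13562)) = Mul(-1, Add(Add(-73, Add(5, 13)), 13562)) = Mul(-1, Add(Add(-73, 18), 13562)) = Mul(-1, Add(-55, 13562)) = Mul(-1, 13507) = -13507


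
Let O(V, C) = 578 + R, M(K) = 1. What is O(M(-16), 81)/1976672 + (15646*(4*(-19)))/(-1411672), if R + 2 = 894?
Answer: 147032995397/174400782224 ≈ 0.84307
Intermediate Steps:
R = 892 (R = -2 + 894 = 892)
O(V, C) = 1470 (O(V, C) = 578 + 892 = 1470)
O(M(-16), 81)/1976672 + (15646*(4*(-19)))/(-1411672) = 1470/1976672 + (15646*(4*(-19)))/(-1411672) = 1470*(1/1976672) + (15646*(-76))*(-1/1411672) = 735/988336 - 1189096*(-1/1411672) = 735/988336 + 148637/176459 = 147032995397/174400782224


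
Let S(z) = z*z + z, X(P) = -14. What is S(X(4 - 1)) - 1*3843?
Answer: -3661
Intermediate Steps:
S(z) = z + z² (S(z) = z² + z = z + z²)
S(X(4 - 1)) - 1*3843 = -14*(1 - 14) - 1*3843 = -14*(-13) - 3843 = 182 - 3843 = -3661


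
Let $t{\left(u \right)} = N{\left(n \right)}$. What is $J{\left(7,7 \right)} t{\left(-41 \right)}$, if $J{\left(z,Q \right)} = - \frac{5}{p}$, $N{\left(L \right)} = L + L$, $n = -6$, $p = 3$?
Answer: $20$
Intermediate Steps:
$N{\left(L \right)} = 2 L$
$J{\left(z,Q \right)} = - \frac{5}{3}$
$t{\left(u \right)} = -12$ ($t{\left(u \right)} = 2 \left(-6\right) = -12$)
$J{\left(7,7 \right)} t{\left(-41 \right)} = \left(- \frac{5}{3}\right) \left(-12\right) = 20$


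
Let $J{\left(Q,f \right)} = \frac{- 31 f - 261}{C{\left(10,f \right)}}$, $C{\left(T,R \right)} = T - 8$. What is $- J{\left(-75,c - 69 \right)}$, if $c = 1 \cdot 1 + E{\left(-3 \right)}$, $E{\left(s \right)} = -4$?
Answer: $- \frac{1971}{2} \approx -985.5$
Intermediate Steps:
$c = -3$ ($c = 1 \cdot 1 - 4 = 1 - 4 = -3$)
$C{\left(T,R \right)} = -8 + T$
$J{\left(Q,f \right)} = - \frac{261}{2} - \frac{31 f}{2}$ ($J{\left(Q,f \right)} = \frac{- 31 f - 261}{-8 + 10} = \frac{-261 - 31 f}{2} = \left(-261 - 31 f\right) \frac{1}{2} = - \frac{261}{2} - \frac{31 f}{2}$)
$- J{\left(-75,c - 69 \right)} = - (- \frac{261}{2} - \frac{31 \left(-3 - 69\right)}{2}) = - (- \frac{261}{2} - -1116) = - (- \frac{261}{2} + 1116) = \left(-1\right) \frac{1971}{2} = - \frac{1971}{2}$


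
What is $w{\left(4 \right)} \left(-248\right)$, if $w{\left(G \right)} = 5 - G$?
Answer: $-248$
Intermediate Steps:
$w{\left(4 \right)} \left(-248\right) = \left(5 - 4\right) \left(-248\right) = 1 \left(-248\right) = -248$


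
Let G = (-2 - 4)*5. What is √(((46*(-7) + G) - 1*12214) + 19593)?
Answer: √7027 ≈ 83.827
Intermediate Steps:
G = -30 (G = -6*5 = -30)
√(((46*(-7) + G) - 1*12214) + 19593) = √(((46*(-7) - 30) - 1*12214) + 19593) = √(((-322 - 30) - 12214) + 19593) = √((-352 - 12214) + 19593) = √(-12566 + 19593) = √7027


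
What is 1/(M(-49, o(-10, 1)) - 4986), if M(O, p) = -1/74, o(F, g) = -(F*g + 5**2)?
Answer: -74/368965 ≈ -0.00020056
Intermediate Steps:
o(F, g) = -25 - F*g (o(F, g) = -(F*g + 25) = -(25 + F*g) = -25 - F*g)
M(O, p) = -1/74 (M(O, p) = -1*1/74 = -1/74)
1/(M(-49, o(-10, 1)) - 4986) = 1/(-1/74 - 4986) = 1/(-368965/74) = -74/368965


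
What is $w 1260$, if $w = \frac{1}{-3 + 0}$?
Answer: $-420$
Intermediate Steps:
$w = - \frac{1}{3}$ ($w = \frac{1}{-3} = - \frac{1}{3} \approx -0.33333$)
$w 1260 = \left(- \frac{1}{3}\right) 1260 = -420$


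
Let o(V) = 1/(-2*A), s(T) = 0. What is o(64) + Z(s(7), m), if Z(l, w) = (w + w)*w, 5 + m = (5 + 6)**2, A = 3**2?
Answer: 484415/18 ≈ 26912.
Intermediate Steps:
A = 9
m = 116 (m = -5 + (5 + 6)**2 = -5 + 11**2 = -5 + 121 = 116)
Z(l, w) = 2*w**2 (Z(l, w) = (2*w)*w = 2*w**2)
o(V) = -1/18 (o(V) = 1/(-2*9) = 1/(-18) = -1/18)
o(64) + Z(s(7), m) = -1/18 + 2*116**2 = -1/18 + 2*13456 = -1/18 + 26912 = 484415/18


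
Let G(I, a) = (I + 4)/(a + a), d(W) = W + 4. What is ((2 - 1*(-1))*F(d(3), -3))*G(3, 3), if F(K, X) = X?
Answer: -21/2 ≈ -10.500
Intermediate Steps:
d(W) = 4 + W
G(I, a) = (4 + I)/(2*a) (G(I, a) = (4 + I)/((2*a)) = (4 + I)*(1/(2*a)) = (4 + I)/(2*a))
((2 - 1*(-1))*F(d(3), -3))*G(3, 3) = ((2 - 1*(-1))*(-3))*((1/2)*(4 + 3)/3) = ((2 + 1)*(-3))*((1/2)*(1/3)*7) = (3*(-3))*(7/6) = -9*7/6 = -21/2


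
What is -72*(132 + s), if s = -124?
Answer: -576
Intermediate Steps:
-72*(132 + s) = -72*(132 - 124) = -72*8 = -576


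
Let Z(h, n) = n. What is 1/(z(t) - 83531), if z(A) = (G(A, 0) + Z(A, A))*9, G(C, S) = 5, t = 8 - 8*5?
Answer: -1/83774 ≈ -1.1937e-5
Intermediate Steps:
t = -32 (t = 8 - 40 = -32)
z(A) = 45 + 9*A (z(A) = (5 + A)*9 = 45 + 9*A)
1/(z(t) - 83531) = 1/((45 + 9*(-32)) - 83531) = 1/((45 - 288) - 83531) = 1/(-243 - 83531) = 1/(-83774) = -1/83774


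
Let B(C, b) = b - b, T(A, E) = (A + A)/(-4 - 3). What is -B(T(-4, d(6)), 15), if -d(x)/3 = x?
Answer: 0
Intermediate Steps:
d(x) = -3*x
T(A, E) = -2*A/7 (T(A, E) = (2*A)/(-7) = (2*A)*(-1/7) = -2*A/7)
B(C, b) = 0
-B(T(-4, d(6)), 15) = -1*0 = 0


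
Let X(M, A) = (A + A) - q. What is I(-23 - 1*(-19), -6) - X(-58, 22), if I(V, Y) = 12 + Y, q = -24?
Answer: -62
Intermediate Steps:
X(M, A) = 24 + 2*A (X(M, A) = (A + A) - 1*(-24) = 2*A + 24 = 24 + 2*A)
I(-23 - 1*(-19), -6) - X(-58, 22) = (12 - 6) - (24 + 2*22) = 6 - (24 + 44) = 6 - 1*68 = 6 - 68 = -62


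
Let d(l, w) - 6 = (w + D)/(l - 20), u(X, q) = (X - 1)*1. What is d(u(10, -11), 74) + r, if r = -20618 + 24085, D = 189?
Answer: 37940/11 ≈ 3449.1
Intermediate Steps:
u(X, q) = -1 + X (u(X, q) = (-1 + X)*1 = -1 + X)
d(l, w) = 6 + (189 + w)/(-20 + l) (d(l, w) = 6 + (w + 189)/(l - 20) = 6 + (189 + w)/(-20 + l))
r = 3467
d(u(10, -11), 74) + r = (69 + 74 + 6*(-1 + 10))/(-20 + (-1 + 10)) + 3467 = (69 + 74 + 6*9)/(-20 + 9) + 3467 = (69 + 74 + 54)/(-11) + 3467 = -1/11*197 + 3467 = -197/11 + 3467 = 37940/11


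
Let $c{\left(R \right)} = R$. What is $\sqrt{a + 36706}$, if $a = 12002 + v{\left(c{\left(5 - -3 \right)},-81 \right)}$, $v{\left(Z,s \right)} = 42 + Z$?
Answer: $\sqrt{48758} \approx 220.81$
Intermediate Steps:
$a = 12052$ ($a = 12002 + \left(42 + \left(5 - -3\right)\right) = 12002 + \left(42 + \left(5 + 3\right)\right) = 12002 + \left(42 + 8\right) = 12002 + 50 = 12052$)
$\sqrt{a + 36706} = \sqrt{12052 + 36706} = \sqrt{48758}$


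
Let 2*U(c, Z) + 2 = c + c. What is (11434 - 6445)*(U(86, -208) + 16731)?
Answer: 83895024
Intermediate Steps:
U(c, Z) = -1 + c (U(c, Z) = -1 + (c + c)/2 = -1 + (2*c)/2 = -1 + c)
(11434 - 6445)*(U(86, -208) + 16731) = (11434 - 6445)*((-1 + 86) + 16731) = 4989*(85 + 16731) = 4989*16816 = 83895024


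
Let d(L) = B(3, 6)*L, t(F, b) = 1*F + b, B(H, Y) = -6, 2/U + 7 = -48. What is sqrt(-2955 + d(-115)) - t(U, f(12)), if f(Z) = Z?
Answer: -658/55 + I*sqrt(2265) ≈ -11.964 + 47.592*I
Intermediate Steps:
U = -2/55 (U = 2/(-7 - 48) = 2/(-55) = 2*(-1/55) = -2/55 ≈ -0.036364)
t(F, b) = F + b
d(L) = -6*L
sqrt(-2955 + d(-115)) - t(U, f(12)) = sqrt(-2955 - 6*(-115)) - (-2/55 + 12) = sqrt(-2955 + 690) - 1*658/55 = sqrt(-2265) - 658/55 = I*sqrt(2265) - 658/55 = -658/55 + I*sqrt(2265)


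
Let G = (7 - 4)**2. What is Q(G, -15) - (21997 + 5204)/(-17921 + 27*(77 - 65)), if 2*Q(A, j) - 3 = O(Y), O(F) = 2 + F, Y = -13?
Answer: -43187/17597 ≈ -2.4542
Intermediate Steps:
G = 9 (G = 3**2 = 9)
Q(A, j) = -4 (Q(A, j) = 3/2 + (2 - 13)/2 = 3/2 + (1/2)*(-11) = 3/2 - 11/2 = -4)
Q(G, -15) - (21997 + 5204)/(-17921 + 27*(77 - 65)) = -4 - (21997 + 5204)/(-17921 + 27*(77 - 65)) = -4 - 27201/(-17921 + 27*12) = -4 - 27201/(-17921 + 324) = -4 - 27201/(-17597) = -4 - 27201*(-1)/17597 = -4 - 1*(-27201/17597) = -4 + 27201/17597 = -43187/17597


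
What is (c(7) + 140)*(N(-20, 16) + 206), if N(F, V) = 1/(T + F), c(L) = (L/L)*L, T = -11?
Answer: 938595/31 ≈ 30277.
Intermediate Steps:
c(L) = L (c(L) = 1*L = L)
N(F, V) = 1/(-11 + F)
(c(7) + 140)*(N(-20, 16) + 206) = (7 + 140)*(1/(-11 - 20) + 206) = 147*(1/(-31) + 206) = 147*(-1/31 + 206) = 147*(6385/31) = 938595/31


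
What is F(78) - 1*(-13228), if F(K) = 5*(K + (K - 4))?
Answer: 13988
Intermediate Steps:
F(K) = -20 + 10*K (F(K) = 5*(K + (-4 + K)) = 5*(-4 + 2*K) = -20 + 10*K)
F(78) - 1*(-13228) = (-20 + 10*78) - 1*(-13228) = (-20 + 780) + 13228 = 760 + 13228 = 13988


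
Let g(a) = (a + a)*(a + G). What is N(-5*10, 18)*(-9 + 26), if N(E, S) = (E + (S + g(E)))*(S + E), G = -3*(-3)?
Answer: -2212992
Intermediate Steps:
G = 9
g(a) = 2*a*(9 + a) (g(a) = (a + a)*(a + 9) = (2*a)*(9 + a) = 2*a*(9 + a))
N(E, S) = (E + S)*(E + S + 2*E*(9 + E)) (N(E, S) = (E + (S + 2*E*(9 + E)))*(S + E) = (E + S + 2*E*(9 + E))*(E + S) = (E + S)*(E + S + 2*E*(9 + E)))
N(-5*10, 18)*(-9 + 26) = (18² + 2*(-5*10)³ + 19*(-5*10)² + 2*18*(-5*10)² + 20*(-5*10)*18)*(-9 + 26) = (324 + 2*(-50)³ + 19*(-50)² + 2*18*(-50)² + 20*(-50)*18)*17 = (324 + 2*(-125000) + 19*2500 + 2*18*2500 - 18000)*17 = (324 - 250000 + 47500 + 90000 - 18000)*17 = -130176*17 = -2212992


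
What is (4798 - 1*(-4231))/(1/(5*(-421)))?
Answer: -19006045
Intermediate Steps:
(4798 - 1*(-4231))/(1/(5*(-421))) = (4798 + 4231)/(1/(-2105)) = 9029/(-1/2105) = 9029*(-2105) = -19006045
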